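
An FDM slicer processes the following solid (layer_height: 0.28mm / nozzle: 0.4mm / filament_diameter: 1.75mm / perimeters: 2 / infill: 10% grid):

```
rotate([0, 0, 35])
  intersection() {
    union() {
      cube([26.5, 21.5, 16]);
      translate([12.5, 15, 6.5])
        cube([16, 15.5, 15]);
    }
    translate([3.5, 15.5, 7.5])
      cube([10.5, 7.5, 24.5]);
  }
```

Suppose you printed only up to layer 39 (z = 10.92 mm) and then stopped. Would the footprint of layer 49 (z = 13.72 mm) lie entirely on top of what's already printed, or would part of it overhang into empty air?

Compare the two slices. At z = 10.92: the cube is present — its section is the full 26.5×21.5 rectangle (area 569.75 mm²); the cube at (12.5, 15) (footprint 16×15.5) is included at this height (area 248.00 mm²); Merging all regions: the regions partially overlap — summed areas 817.75 mm² minus the doubly-counted overlap 91.00 mm² gives 726.75 mm² — area = 726.75 mm²; the cube at (3.5, 15.5) is present — its section is the full 10.5×7.5 rectangle (area 78.75 mm²); Keeping only the common overlap: the 10.5×7.5 cube at (3.5, 15.5) partially overlaps that combined region; clipping to the common part keeps 65.25 mm² — area = 65.25 mm²; (rotated 35° about Z; rotation is an isometry so areas/perimeters/island counts are preserved). At z = 13.72: the 26.5×21.5 cube contributes its full rectangle (area 569.75 mm²); the 16×15.5 cube at (12.5, 15) contributes its full rectangle (area 248.00 mm²); Merging all regions: the regions partially overlap — summed areas 817.75 mm² minus the doubly-counted overlap 91.00 mm² gives 726.75 mm² — area = 726.75 mm²; the cube at (3.5, 15.5) is present — its section is the full 10.5×7.5 rectangle (area 78.75 mm²); After intersecting: the 10.5×7.5 cube at (3.5, 15.5) partially overlaps that combined region; clipping to the common part keeps 65.25 mm² — area = 65.25 mm²; (whole slice rotated 35° about Z — lengths, areas and connectivity unchanged). Checking containment: the cross-section at z = 13.72 is a subset of the cross-section at z = 10.92.

entirely on top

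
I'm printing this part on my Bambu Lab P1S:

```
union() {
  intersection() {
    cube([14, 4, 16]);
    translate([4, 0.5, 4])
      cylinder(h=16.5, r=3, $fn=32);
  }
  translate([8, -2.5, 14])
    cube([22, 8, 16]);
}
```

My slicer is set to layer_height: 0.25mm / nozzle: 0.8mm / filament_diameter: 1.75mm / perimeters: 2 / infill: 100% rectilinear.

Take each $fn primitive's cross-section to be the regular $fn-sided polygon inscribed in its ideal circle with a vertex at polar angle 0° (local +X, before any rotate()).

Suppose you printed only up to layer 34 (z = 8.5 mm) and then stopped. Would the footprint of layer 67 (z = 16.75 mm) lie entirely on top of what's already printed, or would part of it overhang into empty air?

part overhangs

Compare the two slices. At z = 8.5: the cube is present — its section is the full 14×4 rectangle (area 56.00 mm²); the cylinder at (4, 0.5): section is a regular 32-gon, circumradius r=3 (area = (32/2)·3.000²·sin(360°/32) = 28.09 mm²); After intersecting: the r=3 cylinder at (4, 0.5) partially overlaps the 14×4 cube; clipping to the common part keeps 17.02 mm² — area = 17.02 mm²; the cube at (8, -2.5) does not reach this height (z outside [14, 30]); Taking the union: only that combined region is present, so the union is just that shape — area = 17.02 mm². At z = 16.75: the cube does not reach this height (z outside [0, 16]); the r=3 cylinder at (4, 0.5) contributes a regular 32-gon of circumradius 3 (area = (32/2)·3.000²·sin(360°/32) = 28.09 mm²); Keeping only the common overlap: at least one operand is absent at this height, so nothing remains; the cube at (8, -2.5) is present — its section is the full 22×8 rectangle (area 176.00 mm²); Merging all regions: only the 22×8 cube at (8, -2.5) is present, so the union is just that shape — area = 176.00 mm². Checking containment: at z = 16.75 the cross-section extends beyond the z = 8.5 cross-section by about 176.00 mm².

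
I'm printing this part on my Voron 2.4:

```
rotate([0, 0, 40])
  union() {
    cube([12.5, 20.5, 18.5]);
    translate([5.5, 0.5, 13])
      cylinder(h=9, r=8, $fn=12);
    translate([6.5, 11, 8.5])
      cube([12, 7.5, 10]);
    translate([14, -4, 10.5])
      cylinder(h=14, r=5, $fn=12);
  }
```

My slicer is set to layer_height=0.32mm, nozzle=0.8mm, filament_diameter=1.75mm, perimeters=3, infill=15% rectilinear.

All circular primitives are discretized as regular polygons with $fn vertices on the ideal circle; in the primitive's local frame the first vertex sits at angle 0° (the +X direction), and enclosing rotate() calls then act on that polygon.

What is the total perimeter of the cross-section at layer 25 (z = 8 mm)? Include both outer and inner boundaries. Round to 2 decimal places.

66.00 mm

At z = 8 mm: the 12.5×20.5 cube contributes its full rectangle (perimeter 66.00 mm); the cylinder at (5.5, 0.5) does not reach this height (z outside [13, 22]); the cube at (6.5, 11) is absent (z outside [8.5, 18.5]); the cylinder at (14, -4) does not reach this height (z outside [10.5, 24.5]); Merging all regions: only the 12.5×20.5 cube is present, so the union is just that shape — boundary = 66.00 mm; (whole slice rotated 40° about Z — lengths, areas and connectivity unchanged). Overall, the cross-section is a single solid region. Total boundary length (outer) = 66.00 mm.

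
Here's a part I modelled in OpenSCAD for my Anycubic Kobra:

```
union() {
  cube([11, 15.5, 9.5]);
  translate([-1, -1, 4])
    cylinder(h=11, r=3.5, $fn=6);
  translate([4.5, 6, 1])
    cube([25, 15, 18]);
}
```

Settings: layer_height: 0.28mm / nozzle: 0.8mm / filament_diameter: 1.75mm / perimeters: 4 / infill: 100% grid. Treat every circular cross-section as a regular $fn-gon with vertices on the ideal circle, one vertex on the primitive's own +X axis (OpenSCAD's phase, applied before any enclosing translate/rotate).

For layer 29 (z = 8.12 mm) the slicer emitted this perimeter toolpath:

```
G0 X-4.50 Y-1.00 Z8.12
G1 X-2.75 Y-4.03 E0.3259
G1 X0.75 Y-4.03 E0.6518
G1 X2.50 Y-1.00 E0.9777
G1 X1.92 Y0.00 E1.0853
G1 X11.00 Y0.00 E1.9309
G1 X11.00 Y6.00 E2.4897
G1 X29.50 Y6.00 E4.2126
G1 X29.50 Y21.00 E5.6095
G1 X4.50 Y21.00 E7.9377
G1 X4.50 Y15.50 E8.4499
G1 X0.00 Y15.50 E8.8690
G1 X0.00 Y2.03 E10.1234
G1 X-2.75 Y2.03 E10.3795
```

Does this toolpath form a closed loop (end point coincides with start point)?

Start point (G0): (-4.50, -1.00). End point (last G1): the path does not return to the start — open.

no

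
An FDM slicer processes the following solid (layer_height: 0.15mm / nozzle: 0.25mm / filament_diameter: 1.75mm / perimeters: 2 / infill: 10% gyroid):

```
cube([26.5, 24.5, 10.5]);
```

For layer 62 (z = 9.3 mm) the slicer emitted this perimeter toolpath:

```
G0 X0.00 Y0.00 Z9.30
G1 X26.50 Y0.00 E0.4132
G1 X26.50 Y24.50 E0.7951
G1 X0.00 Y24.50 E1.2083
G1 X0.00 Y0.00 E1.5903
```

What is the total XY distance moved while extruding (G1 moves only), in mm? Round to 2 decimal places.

102.00 mm

Sum the Euclidean lengths of each G1 segment: total = 102.00 mm.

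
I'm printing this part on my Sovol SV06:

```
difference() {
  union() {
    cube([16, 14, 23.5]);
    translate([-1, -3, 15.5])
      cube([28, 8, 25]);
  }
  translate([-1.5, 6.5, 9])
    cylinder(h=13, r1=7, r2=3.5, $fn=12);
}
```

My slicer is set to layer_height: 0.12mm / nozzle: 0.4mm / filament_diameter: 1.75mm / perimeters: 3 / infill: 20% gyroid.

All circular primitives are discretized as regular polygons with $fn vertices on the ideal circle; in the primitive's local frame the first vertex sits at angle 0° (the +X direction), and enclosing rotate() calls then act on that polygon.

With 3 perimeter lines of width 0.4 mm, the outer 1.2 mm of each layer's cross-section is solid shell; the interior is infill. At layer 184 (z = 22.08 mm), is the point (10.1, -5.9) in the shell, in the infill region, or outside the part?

outside

At z = 22.08 mm: the cube (footprint 16×14) is included at this height; the cube at (-1, -3) is present — its section is the full 28×8 rectangle; Combining (union): the regions partially overlap (shared area 80.00 mm²), so overlapping operands fuse into one piece — 1 connected region; the cone at (-1.5, 6.5) is absent (z outside [9, 22]); Taking the first minus the rest: none of the subtracted shapes is present at this height, so the result so far is unchanged — 1 connected region. Overall, the cross-section is a single solid region. The nearest boundary edge runs (27.00, -3.00)→(-1.00, -3.00); distance from the point to it = 2.90 mm. The point is not inside any of the regions above, so it lies outside the cross-section (2.90 mm from the nearest boundary).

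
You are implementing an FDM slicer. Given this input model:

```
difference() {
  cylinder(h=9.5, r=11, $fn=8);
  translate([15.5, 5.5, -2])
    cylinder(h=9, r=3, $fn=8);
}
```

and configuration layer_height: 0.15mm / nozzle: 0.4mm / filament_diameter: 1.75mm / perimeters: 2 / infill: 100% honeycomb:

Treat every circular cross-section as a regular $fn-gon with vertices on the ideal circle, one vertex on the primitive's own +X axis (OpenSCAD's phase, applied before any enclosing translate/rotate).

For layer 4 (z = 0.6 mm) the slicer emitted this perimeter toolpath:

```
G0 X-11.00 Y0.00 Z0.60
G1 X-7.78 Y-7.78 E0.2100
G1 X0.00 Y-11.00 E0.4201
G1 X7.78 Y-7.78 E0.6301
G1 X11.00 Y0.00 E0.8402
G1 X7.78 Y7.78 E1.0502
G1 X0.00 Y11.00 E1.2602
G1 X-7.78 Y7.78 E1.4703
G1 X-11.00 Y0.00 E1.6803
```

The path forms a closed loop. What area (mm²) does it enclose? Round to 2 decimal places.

Apply the shoelace formula to the sequence of (X, Y) vertices; enclosed area = 342.32 mm².

342.32 mm²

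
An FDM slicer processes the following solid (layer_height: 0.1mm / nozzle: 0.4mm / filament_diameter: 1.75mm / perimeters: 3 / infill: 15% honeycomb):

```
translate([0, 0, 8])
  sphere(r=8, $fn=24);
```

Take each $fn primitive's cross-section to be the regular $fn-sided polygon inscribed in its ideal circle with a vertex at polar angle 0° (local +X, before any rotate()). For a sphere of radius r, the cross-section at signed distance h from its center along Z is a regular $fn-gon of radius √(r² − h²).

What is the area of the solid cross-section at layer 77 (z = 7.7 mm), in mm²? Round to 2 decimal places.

198.49 mm²

At z = 7.7 mm: the r=8 sphere contributes a regular 24-gon of circumradius √(8²−0.3²) = 7.994 (area = (24/2)·7.994²·sin(360°/24) = 198.49 mm²). Overall, the cross-section is a single solid region. Net area = 198.49 mm².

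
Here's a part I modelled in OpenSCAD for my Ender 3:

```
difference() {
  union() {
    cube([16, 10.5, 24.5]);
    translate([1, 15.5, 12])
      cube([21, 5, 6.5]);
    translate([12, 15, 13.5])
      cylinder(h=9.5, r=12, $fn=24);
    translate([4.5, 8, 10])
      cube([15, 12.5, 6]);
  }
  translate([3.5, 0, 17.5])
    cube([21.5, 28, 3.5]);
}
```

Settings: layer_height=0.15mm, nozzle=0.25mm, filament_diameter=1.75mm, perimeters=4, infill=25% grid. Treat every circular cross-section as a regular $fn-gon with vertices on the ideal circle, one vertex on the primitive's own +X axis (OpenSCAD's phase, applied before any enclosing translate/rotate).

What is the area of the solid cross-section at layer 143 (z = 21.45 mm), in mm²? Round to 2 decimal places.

At z = 21.45 mm: the cube (footprint 16×10.5) is included at this height (area 168.00 mm²); the cube at (1, 15.5) is not intersected at this z (z outside [12, 18.5]); the r=12 cylinder at (12, 15) contributes a regular 24-gon of circumradius 12 (area = (24/2)·12.000²·sin(360°/24) = 447.24 mm²); the cube at (4.5, 8) does not reach this height (z outside [10, 16]); Combining (union): the regions partially overlap — summed areas 615.24 mm² minus the doubly-counted overlap 88.25 mm² gives 526.99 mm² — area = 526.99 mm²; the cube at (3.5, 0) is absent (z outside [17.5, 21]); Taking the first minus the rest: none of the subtracted shapes is present at this height, so the result so far is unchanged — area = 526.99 mm². Overall, the cross-section is a single solid region. Net area = 526.99 mm².

526.99 mm²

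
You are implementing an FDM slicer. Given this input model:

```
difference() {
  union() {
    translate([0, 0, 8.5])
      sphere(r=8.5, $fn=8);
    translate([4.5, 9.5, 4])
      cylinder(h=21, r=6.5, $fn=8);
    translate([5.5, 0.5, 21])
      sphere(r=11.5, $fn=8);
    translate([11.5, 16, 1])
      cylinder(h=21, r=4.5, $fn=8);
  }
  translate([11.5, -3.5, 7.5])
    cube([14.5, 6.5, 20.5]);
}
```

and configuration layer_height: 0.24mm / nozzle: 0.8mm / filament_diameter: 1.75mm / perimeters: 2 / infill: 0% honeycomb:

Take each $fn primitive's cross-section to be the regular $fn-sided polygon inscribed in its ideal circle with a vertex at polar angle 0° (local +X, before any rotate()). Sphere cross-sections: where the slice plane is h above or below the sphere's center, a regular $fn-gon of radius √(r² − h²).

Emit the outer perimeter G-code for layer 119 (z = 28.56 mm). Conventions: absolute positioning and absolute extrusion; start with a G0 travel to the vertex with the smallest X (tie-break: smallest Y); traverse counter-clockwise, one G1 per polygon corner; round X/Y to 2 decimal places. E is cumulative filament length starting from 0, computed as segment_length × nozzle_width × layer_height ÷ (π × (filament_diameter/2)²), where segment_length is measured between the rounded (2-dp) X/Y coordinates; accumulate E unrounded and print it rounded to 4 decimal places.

G0 X-3.17 Y0.50 Z28.56
G1 X-0.63 Y-5.63 E0.5297
G1 X5.50 Y-8.17 E1.0593
G1 X11.63 Y-5.63 E1.5890
G1 X14.17 Y0.50 E2.1187
G1 X11.63 Y6.63 E2.6483
G1 X5.50 Y9.17 E3.1780
G1 X-0.63 Y6.63 E3.7077
G1 X-3.17 Y0.50 E4.2373

At z = 28.56 mm: the sphere does not reach this height (|z−center|=20.060 > r=8.5); the cylinder at (4.5, 9.5) is not intersected at this z (z outside [4, 25]); the r=11.5 sphere at (5.5, 0.5) contributes a regular 8-gon of circumradius √(11.5²−7.56²) = 8.666; the cylinder at (11.5, 16) is absent (z outside [1, 22]); Taking the union: only the r=11.5 sphere at (5.5, 0.5) is present, so the union is just that shape — 1 connected region; the cube at (11.5, -3.5) is absent (z outside [7.5, 28]); After the difference (first − rest): none of the subtracted shapes is present at this height, so that combined region is unchanged — 1 connected region. The outline is a single polygon with 8 vertices. Extrusion per mm of travel: 0.8 × 0.24 / (π × 0.875²) = 0.079824. Accumulating E over each segment gives final E = 4.2373.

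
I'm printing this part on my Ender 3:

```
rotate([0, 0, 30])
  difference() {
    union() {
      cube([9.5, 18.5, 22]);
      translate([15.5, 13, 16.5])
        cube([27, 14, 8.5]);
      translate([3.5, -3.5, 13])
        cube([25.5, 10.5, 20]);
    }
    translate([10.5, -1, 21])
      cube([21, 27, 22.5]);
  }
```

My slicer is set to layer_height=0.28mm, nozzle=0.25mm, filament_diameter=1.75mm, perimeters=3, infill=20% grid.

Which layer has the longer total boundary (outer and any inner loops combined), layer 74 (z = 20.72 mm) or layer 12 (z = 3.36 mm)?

Layer 74 (z = 20.72): the cube is present — its section is the full 9.5×18.5 rectangle (perimeter 56.00 mm); the 27×14 cube at (15.5, 13) contributes its full rectangle (perimeter 82.00 mm); the cube at (3.5, -3.5) (footprint 25.5×10.5) is included at this height (perimeter 72.00 mm); Combining (union): the regions partially overlap (shared area 42.00 mm²), so the edge portions inside another operand are dropped and the merged outline is re-measured after clipping — boundary = 184.00 mm; the cube at (10.5, -1) is not intersected at this z (z outside [21, 43.5]); After the difference (first − rest): none of the subtracted shapes is present at this height, so the result so far is unchanged — boundary = 184.00 mm; (rotated 30° about Z; rotation is an isometry so areas/perimeters/island counts are preserved). So its perimeter = 184.00 mm. Layer 12 (z = 3.36): the cube is present — its section is the full 9.5×18.5 rectangle (perimeter 56.00 mm); the cube at (15.5, 13) is absent (z outside [16.5, 25]); the cube at (3.5, -3.5) is absent (z outside [13, 33]); Combining (union): only the 9.5×18.5 cube is present, so the union is just that shape — boundary = 56.00 mm; the cube at (10.5, -1) does not reach this height (z outside [21, 43.5]); Subtracting the remaining from the first: none of the subtracted shapes is present at this height, so that combined region is unchanged — boundary = 56.00 mm; (whole slice rotated 30° about Z — lengths, areas and connectivity unchanged). So its perimeter = 56.00 mm. Layer 74 is larger (184.00 vs 56.00 mm).

layer 74 (z = 20.72 mm)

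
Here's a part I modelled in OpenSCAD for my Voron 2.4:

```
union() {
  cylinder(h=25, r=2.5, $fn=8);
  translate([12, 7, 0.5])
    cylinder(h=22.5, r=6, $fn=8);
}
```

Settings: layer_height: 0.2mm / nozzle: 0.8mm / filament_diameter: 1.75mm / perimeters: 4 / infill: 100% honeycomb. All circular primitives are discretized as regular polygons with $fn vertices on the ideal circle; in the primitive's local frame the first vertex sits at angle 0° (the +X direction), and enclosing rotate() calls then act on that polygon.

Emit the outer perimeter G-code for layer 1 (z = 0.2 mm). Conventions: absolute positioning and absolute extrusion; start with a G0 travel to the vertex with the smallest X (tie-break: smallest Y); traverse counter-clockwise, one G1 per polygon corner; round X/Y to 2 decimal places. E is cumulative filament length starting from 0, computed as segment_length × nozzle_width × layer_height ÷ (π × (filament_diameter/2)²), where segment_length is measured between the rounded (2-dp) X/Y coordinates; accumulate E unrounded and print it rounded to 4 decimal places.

G0 X-2.50 Y0.00 Z0.20
G1 X-1.77 Y-1.77 E0.1274
G1 X0.00 Y-2.50 E0.2547
G1 X1.77 Y-1.77 E0.3821
G1 X2.50 Y0.00 E0.5094
G1 X1.77 Y1.77 E0.6368
G1 X0.00 Y2.50 E0.7642
G1 X-1.77 Y1.77 E0.8915
G1 X-2.50 Y0.00 E1.0189

At z = 0.2 mm: the r=2.5 cylinder gives a regular 8-gon of circumradius 2.5 (constant along its height); the cylinder at (12, 7) does not reach this height (z outside [0.5, 23]); Taking the union: only the r=2.5 cylinder is present, so the union is just that shape — 1 connected region. The outline is a single polygon with 8 vertices. Extrusion per mm of travel: 0.8 × 0.2 / (π × 0.875²) = 0.066520. Accumulating E over each segment gives final E = 1.0189.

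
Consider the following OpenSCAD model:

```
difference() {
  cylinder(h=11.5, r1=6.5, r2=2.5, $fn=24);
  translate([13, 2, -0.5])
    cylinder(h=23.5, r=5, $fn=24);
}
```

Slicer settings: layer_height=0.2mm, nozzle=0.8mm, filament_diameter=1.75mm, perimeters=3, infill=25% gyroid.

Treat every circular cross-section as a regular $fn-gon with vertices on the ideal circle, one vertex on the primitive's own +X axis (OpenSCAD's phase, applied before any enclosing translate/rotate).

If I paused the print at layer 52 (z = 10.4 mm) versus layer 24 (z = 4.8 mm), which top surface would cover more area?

layer 24 (z = 4.8 mm)

Layer 52 (z = 10.4): the cone: at t=0.904 of its height the radius interpolates to r₁+(r₂−r₁)t = 2.883, giving a regular 24-gon of that circumradius (area = (24/2)·2.883²·sin(360°/24) = 25.81 mm²); the cylinder at (13, 2): section is a regular 24-gon, circumradius r=5 (area = (24/2)·5.000²·sin(360°/24) = 77.65 mm²); Taking the first minus the rest: starting from the cone (25.81 mm²), the r=5 cylinder at (13, 2) misses the remaining region (no effect) — area = 25.81 mm². So its area = 25.81 mm². Layer 24 (z = 4.8): the cone: at t=0.417 of its height the radius interpolates to r₁+(r₂−r₁)t = 4.830, giving a regular 24-gon of that circumradius (area = (24/2)·4.830²·sin(360°/24) = 72.47 mm²); the r=5 cylinder at (13, 2) gives a regular 24-gon of circumradius 5 (constant along its height) (area = (24/2)·5.000²·sin(360°/24) = 77.65 mm²); Taking the first minus the rest: starting from the cone (72.47 mm²), the r=5 cylinder at (13, 2) misses the remaining region (no effect) — area = 72.47 mm². So its area = 72.47 mm². Layer 24 is larger (72.47 vs 25.81 mm²).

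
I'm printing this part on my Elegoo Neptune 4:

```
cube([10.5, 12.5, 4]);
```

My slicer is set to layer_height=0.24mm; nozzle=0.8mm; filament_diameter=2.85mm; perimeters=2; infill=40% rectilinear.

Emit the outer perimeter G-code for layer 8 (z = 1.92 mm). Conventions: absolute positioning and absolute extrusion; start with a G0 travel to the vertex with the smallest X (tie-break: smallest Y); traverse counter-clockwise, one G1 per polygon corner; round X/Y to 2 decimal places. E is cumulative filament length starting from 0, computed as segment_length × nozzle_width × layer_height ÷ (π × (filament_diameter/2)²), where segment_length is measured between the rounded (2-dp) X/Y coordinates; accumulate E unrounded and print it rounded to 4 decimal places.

G0 X0.00 Y0.00 Z1.92
G1 X10.50 Y0.00 E0.3160
G1 X10.50 Y12.50 E0.6922
G1 X0.00 Y12.50 E1.0082
G1 X0.00 Y0.00 E1.3845

At z = 1.92 mm: the 10.5×12.5 cube contributes its full rectangle. The outline is a single polygon with 4 vertices. Extrusion per mm of travel: 0.8 × 0.24 / (π × 1.425²) = 0.030097. Accumulating E over each segment gives final E = 1.3845.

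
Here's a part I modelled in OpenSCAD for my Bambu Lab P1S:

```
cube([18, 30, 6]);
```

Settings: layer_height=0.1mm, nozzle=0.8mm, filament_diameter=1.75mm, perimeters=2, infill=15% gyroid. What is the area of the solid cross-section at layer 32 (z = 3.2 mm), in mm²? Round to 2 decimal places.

540.00 mm²

At z = 3.2 mm: the cube (footprint 18×30) is included at this height (area 540.00 mm²). Overall, the cross-section is a single solid region. Net area = 540.00 mm².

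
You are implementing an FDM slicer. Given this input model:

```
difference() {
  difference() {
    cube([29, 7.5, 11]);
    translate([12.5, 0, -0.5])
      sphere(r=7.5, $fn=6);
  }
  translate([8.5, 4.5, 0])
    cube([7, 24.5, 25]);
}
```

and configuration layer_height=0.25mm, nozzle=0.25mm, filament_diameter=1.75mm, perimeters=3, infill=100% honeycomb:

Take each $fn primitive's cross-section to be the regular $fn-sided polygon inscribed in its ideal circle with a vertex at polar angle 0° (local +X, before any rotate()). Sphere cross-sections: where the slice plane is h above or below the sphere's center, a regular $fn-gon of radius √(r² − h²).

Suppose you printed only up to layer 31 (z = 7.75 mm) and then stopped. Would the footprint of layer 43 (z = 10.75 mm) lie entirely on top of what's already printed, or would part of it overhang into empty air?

entirely on top

Compare the two slices. At z = 7.75: the cube (footprint 29×7.5) is included at this height (area 217.50 mm²); the sphere at (12.5, 0) is not intersected at this z (|z−center|=8.250 > r=7.5); Subtracting the remaining from the first: none of the subtracted shapes is present at this height, so the 29×7.5 cube is unchanged — area = 217.50 mm²; the cube at (8.5, 4.5) is present — its section is the full 7×24.5 rectangle (area 171.50 mm²); Taking the first minus the rest: starting from that combined region (217.50 mm²), the 7×24.5 cube at (8.5, 4.5) partially overlaps it — only the 21.00 mm² overlap (of its 171.50 mm²) is removed, clipping the outline — area = 196.50 mm². At z = 10.75: the cube (footprint 29×7.5) is included at this height (area 217.50 mm²); the sphere at (12.5, 0) is absent (|z−center|=11.250 > r=7.5); After the difference (first − rest): none of the subtracted shapes is present at this height, so the 29×7.5 cube is unchanged — area = 217.50 mm²; the cube at (8.5, 4.5) (footprint 7×24.5) is included at this height (area 171.50 mm²); After the difference (first − rest): starting from the result so far (217.50 mm²), the 7×24.5 cube at (8.5, 4.5) partially overlaps it — only the 21.00 mm² overlap (of its 171.50 mm²) is removed, clipping the outline — area = 196.50 mm². Checking containment: the cross-section at z = 10.75 is a subset of the cross-section at z = 7.75.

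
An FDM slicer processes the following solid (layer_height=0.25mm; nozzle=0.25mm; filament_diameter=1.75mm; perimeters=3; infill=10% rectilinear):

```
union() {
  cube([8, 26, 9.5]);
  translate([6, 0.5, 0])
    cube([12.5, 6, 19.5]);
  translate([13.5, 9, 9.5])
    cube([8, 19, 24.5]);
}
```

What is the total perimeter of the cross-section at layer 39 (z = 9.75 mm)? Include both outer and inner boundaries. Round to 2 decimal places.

At z = 9.75 mm: the cube does not reach this height (z outside [0, 9.5]); the 12.5×6 cube at (6, 0.5) contributes its full rectangle (perimeter 37.00 mm); the cube at (13.5, 9) (footprint 8×19) is included at this height (perimeter 54.00 mm); Taking the union: the 2 present regions are separate (no shared area or edge), so areas and boundary lengths simply add and each stays a separate island — boundary = 91.00 mm. Overall, the cross-section has 2 separate islands. Total boundary length (outer) = 91.00 mm.

91.00 mm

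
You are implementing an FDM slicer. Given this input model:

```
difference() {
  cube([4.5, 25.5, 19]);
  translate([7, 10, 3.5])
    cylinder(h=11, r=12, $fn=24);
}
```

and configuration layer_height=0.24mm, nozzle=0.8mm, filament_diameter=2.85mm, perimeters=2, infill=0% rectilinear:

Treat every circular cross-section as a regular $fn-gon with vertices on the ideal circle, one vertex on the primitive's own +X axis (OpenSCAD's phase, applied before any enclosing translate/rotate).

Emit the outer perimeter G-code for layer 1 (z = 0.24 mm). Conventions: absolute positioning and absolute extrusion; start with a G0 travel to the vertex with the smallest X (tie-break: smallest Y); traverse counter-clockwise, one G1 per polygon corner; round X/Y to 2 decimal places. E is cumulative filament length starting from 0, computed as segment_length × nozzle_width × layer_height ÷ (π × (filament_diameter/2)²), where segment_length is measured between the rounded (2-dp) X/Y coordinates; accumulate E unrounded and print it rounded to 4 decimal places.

G0 X0.00 Y0.00 Z0.24
G1 X4.50 Y0.00 E0.1354
G1 X4.50 Y25.50 E0.9029
G1 X0.00 Y25.50 E1.0383
G1 X0.00 Y0.00 E1.8058

At z = 0.24 mm: the 4.5×25.5 cube contributes its full rectangle; the cylinder at (7, 10) does not reach this height (z outside [3.5, 14.5]); After the difference (first − rest): none of the subtracted shapes is present at this height, so the 4.5×25.5 cube is unchanged — 1 connected region. The outline is a single polygon with 4 vertices. Extrusion per mm of travel: 0.8 × 0.24 / (π × 1.425²) = 0.030097. Accumulating E over each segment gives final E = 1.8058.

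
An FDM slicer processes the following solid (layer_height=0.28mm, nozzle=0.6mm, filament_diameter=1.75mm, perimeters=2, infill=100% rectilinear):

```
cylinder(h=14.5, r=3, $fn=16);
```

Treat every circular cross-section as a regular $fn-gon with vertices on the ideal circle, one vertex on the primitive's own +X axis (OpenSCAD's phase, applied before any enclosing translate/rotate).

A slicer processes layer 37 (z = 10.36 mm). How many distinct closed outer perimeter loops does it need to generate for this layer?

At z = 10.36 mm: the r=3 cylinder contributes a regular 16-gon of circumradius 3. The result has 1 disconnected region.

1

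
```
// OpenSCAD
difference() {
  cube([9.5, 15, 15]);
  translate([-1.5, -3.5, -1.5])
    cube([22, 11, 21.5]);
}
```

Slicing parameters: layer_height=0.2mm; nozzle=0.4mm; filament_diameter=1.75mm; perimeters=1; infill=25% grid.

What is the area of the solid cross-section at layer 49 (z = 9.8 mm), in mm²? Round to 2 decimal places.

At z = 9.8 mm: the cube (footprint 9.5×15) is included at this height (area 142.50 mm²); the cube at (-1.5, -3.5) is present — its section is the full 22×11 rectangle (area 242.00 mm²); Subtracting the remaining from the first: starting from the 9.5×15 cube (142.50 mm²), the 22×11 cube at (-1.5, -3.5) partially overlaps it — only the 71.25 mm² overlap (of its 242.00 mm²) is removed, clipping the outline — area = 71.25 mm². Overall, the cross-section is a single solid region. Net area = 71.25 mm².

71.25 mm²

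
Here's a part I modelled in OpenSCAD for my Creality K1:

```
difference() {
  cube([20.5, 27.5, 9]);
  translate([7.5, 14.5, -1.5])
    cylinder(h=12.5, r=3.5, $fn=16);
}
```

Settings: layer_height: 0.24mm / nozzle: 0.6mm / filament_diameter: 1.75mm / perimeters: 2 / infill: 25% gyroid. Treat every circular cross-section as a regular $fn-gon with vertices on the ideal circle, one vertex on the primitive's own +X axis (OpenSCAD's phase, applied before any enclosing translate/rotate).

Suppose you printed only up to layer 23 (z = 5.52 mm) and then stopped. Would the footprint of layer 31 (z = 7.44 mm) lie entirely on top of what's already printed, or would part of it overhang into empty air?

Compare the two slices. At z = 5.52: the cube (footprint 20.5×27.5) is included at this height (area 563.75 mm²); the r=3.5 cylinder at (7.5, 14.5) contributes a regular 16-gon of circumradius 3.5 (area = (16/2)·3.500²·sin(360°/16) = 37.50 mm²); After the difference (first − rest): starting from the 20.5×27.5 cube (563.75 mm²), the r=3.5 cylinder at (7.5, 14.5) lies wholly inside it (removes its full 37.50 mm² and its 21.85 mm outline becomes a hole wall) — area = 526.25 mm². At z = 7.44: the 20.5×27.5 cube contributes its full rectangle (area 563.75 mm²); the cylinder at (7.5, 14.5): section is a regular 16-gon, circumradius r=3.5 (area = (16/2)·3.500²·sin(360°/16) = 37.50 mm²); Subtracting the remaining from the first: starting from the 20.5×27.5 cube (563.75 mm²), the r=3.5 cylinder at (7.5, 14.5) lies wholly inside it (removes its full 37.50 mm² and its 21.85 mm outline becomes a hole wall) — area = 526.25 mm². Checking containment: the cross-section at z = 7.44 is a subset of the cross-section at z = 5.52.

entirely on top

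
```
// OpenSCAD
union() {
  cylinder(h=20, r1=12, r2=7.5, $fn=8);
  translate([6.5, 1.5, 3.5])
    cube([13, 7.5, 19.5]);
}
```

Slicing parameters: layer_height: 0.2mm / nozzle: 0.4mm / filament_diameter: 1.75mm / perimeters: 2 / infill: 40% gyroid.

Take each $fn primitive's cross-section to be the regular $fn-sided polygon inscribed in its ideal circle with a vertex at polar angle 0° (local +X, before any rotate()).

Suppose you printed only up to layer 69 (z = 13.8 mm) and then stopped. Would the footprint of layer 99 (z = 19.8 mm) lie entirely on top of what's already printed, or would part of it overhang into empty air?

Compare the two slices. At z = 13.8: the cone: at t=0.690 of its height the radius interpolates to r₁+(r₂−r₁)t = 8.895, giving a regular 8-gon of that circumradius (area = (8/2)·8.895²·sin(360°/8) = 223.79 mm²); the cube at (6.5, 1.5) is present — its section is the full 13×7.5 rectangle (area 97.50 mm²); Merging all regions: the regions partially overlap — summed areas 321.29 mm² minus the doubly-counted overlap 3.80 mm² gives 317.49 mm² — area = 317.49 mm². At z = 19.8: the cone (r1=12→r2=7.5) has section circumradius 7.545 here — a regular 8-gon (area = (8/2)·7.545²·sin(360°/8) = 161.01 mm²); the cube at (6.5, 1.5) (footprint 13×7.5) is included at this height (area 97.50 mm²); Taking the union: the regions partially overlap — summed areas 258.51 mm² minus the doubly-counted overlap 0.22 mm² gives 258.30 mm² — area = 258.30 mm². Checking containment: the cross-section at z = 19.8 is a subset of the cross-section at z = 13.8.

entirely on top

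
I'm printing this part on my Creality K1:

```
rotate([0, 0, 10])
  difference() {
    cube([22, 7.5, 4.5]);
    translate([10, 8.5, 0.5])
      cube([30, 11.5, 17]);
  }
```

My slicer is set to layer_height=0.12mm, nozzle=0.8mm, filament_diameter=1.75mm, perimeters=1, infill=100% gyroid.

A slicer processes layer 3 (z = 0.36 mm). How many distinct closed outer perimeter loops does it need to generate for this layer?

At z = 0.36 mm: the cube is present — its section is the full 22×7.5 rectangle; the cube at (10, 8.5) does not reach this height (z outside [0.5, 17.5]); After the difference (first − rest): none of the subtracted shapes is present at this height, so the 22×7.5 cube is unchanged — 1 connected region; (rotated 10° about Z; rotation is an isometry so areas/perimeters/island counts are preserved). The result has 1 disconnected region.

1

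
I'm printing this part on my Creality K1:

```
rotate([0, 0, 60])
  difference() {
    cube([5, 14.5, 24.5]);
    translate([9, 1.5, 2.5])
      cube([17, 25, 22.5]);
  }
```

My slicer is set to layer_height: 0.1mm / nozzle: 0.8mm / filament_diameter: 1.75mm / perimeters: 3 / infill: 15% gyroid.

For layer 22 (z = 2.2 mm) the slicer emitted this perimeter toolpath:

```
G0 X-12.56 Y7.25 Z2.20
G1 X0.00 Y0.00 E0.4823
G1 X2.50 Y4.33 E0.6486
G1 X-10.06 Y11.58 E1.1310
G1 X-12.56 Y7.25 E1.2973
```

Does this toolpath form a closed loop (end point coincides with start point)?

yes

Start point (G0): (-12.56, 7.25). End point (last G1): the path returns to the start — closed.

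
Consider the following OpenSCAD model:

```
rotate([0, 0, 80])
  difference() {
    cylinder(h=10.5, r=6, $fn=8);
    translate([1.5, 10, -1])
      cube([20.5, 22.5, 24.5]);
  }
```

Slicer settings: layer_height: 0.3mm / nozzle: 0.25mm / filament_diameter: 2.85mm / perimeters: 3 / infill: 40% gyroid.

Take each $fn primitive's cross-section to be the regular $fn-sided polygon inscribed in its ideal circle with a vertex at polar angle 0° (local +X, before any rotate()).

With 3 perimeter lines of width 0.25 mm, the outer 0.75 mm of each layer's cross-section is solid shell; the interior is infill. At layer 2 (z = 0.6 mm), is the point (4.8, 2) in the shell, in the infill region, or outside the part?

shell

At z = 0.6 mm: the cylinder: section is a regular 8-gon, circumradius r=6; the 20.5×22.5 cube at (1.5, 10) contributes its full rectangle; After the difference (first − rest): starting from the r=6 cylinder, the 20.5×22.5 cube at (1.5, 10) misses the remaining region (no effect) — 1 connected region; (whole slice rotated 80° about Z — lengths, areas and connectivity unchanged). Overall, the cross-section is a single solid region. Undo the 80° rotation: the query point maps to (2.803, -4.380) in the un-rotated model frame. The nearest boundary edge runs (4.24, -4.24)→(-0.00, -6.00); distance from the point to it = 0.42 mm. The point is inside the cross-section, 0.42 mm from the nearest boundary — within the 0.75 mm shell band (3 × 0.25).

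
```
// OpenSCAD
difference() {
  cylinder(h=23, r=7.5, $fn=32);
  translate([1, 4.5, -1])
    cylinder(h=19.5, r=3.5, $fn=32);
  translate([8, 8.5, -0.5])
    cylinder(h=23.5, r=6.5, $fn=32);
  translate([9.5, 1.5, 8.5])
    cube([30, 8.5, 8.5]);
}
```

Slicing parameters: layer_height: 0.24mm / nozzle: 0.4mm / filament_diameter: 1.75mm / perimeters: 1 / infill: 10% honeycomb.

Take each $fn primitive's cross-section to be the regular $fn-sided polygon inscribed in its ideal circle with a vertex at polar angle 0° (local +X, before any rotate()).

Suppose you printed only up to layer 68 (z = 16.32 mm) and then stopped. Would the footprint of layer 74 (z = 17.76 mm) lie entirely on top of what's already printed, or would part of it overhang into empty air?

entirely on top

Compare the two slices. At z = 16.32: the r=7.5 cylinder gives a regular 32-gon of circumradius 7.5 (constant along its height) (area = (32/2)·7.500²·sin(360°/32) = 175.58 mm²); the r=3.5 cylinder at (1, 4.5) contributes a regular 32-gon of circumradius 3.5 (area = (32/2)·3.500²·sin(360°/32) = 38.24 mm²); the cylinder at (8, 8.5): section is a regular 32-gon, circumradius r=6.5 (area = (32/2)·6.500²·sin(360°/32) = 131.88 mm²); the cube at (9.5, 1.5) (footprint 30×8.5) is included at this height (area 255.00 mm²); Subtracting the remaining from the first: starting from the r=7.5 cylinder (175.58 mm²), the r=3.5 cylinder at (1, 4.5) partially overlaps it — only the 36.05 mm² overlap (of its 38.24 mm²) is removed, clipping the outline; the r=6.5 cylinder at (8, 8.5) partially overlaps it — only the 5.82 mm² overlap (of its 131.88 mm²) is removed, clipping the outline; the 30×8.5 cube at (9.5, 1.5) misses the remaining region (no effect) — area = 133.71 mm². At z = 17.76: the r=7.5 cylinder gives a regular 32-gon of circumradius 7.5 (constant along its height) (area = (32/2)·7.500²·sin(360°/32) = 175.58 mm²); the r=3.5 cylinder at (1, 4.5) contributes a regular 32-gon of circumradius 3.5 (area = (32/2)·3.500²·sin(360°/32) = 38.24 mm²); the cylinder at (8, 8.5): section is a regular 32-gon, circumradius r=6.5 (area = (32/2)·6.500²·sin(360°/32) = 131.88 mm²); the cube at (9.5, 1.5) is absent (z outside [8.5, 17]); Taking the first minus the rest: starting from the r=7.5 cylinder (175.58 mm²), the r=3.5 cylinder at (1, 4.5) partially overlaps it — only the 36.05 mm² overlap (of its 38.24 mm²) is removed, clipping the outline; the r=6.5 cylinder at (8, 8.5) partially overlaps it — only the 5.82 mm² overlap (of its 131.88 mm²) is removed, clipping the outline — area = 133.71 mm². Checking containment: the cross-section at z = 17.76 is a subset of the cross-section at z = 16.32.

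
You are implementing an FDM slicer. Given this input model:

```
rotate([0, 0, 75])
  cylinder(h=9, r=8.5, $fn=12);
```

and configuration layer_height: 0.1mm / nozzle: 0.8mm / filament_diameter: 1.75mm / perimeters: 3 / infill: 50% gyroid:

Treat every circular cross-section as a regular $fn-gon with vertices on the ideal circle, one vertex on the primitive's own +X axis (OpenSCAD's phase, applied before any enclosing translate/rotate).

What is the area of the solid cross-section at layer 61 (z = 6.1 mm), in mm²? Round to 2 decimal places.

216.75 mm²

At z = 6.1 mm: the cylinder: section is a regular 12-gon, circumradius r=8.5 (area = (12/2)·8.500²·sin(360°/12) = 216.75 mm²); (rotated 75° about Z; rotation is an isometry so areas/perimeters/island counts are preserved). Overall, the cross-section is a single solid region. Net area = 216.75 mm².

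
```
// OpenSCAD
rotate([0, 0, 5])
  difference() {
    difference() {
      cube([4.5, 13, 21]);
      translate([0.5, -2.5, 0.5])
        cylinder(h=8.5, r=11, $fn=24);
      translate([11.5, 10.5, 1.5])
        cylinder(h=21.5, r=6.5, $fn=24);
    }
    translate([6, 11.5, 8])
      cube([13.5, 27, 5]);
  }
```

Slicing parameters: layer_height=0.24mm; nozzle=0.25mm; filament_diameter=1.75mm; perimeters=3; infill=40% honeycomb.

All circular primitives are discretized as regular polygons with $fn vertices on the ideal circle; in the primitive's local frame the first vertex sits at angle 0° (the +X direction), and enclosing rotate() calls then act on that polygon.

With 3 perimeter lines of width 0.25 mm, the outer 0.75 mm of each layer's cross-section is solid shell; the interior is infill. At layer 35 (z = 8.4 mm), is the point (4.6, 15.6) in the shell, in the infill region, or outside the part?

At z = 8.4 mm: the 4.5×13 cube contributes its full rectangle; the r=11 cylinder at (0.5, -2.5) gives a regular 24-gon of circumradius 11 (constant along its height); the r=6.5 cylinder at (11.5, 10.5) contributes a regular 24-gon of circumradius 6.5; Taking the first minus the rest: starting from the 4.5×13 cube, the r=11 cylinder at (0.5, -2.5) partially overlaps it — only the 36.99 mm² overlap (of its 375.81 mm²) is removed, clipping the outline; the r=6.5 cylinder at (11.5, 10.5) misses the remaining region (no effect) — 1 connected region; the cube at (6, 11.5) (footprint 13.5×27) is included at this height; After the difference (first − rest): starting from the result so far, the 13.5×27 cube at (6, 11.5) misses the remaining region (no effect) — 1 connected region; (whole slice rotated 5° about Z — lengths, areas and connectivity unchanged). Overall, the cross-section is a single solid region. Undo the 5° rotation: the query point maps to (5.942, 15.140) in the un-rotated model frame. The nearest boundary edge runs (4.50, 13.00)→(4.50, 7.65); distance from the point to it = 2.58 mm. The point is not inside any of the regions above, so it lies outside the cross-section (2.58 mm from the nearest boundary).

outside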